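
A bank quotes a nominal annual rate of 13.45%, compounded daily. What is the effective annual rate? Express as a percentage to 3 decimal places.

One year is 365 periods at 0.000368493 each: (1 + 0.000368493)^365 ≈ 1.143936.
EAR = 1.143936 − 1 ≈ 14.39363%.

14.394%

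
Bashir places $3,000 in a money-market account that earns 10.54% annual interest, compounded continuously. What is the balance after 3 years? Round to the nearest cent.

$4,115.71

A = P·e^(rt) = 3,000·e^(0.1054·3) = 3,000·e^0.3162.
e^0.3162 ≈ 1.371904609, so A ≈ 4,115.7138.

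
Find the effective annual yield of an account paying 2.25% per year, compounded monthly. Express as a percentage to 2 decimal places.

2.27%

One year is 12 periods at 0.001875 each: (1 + 0.001875)^12 ≈ 1.022733.
EAR = 1.022733 − 1 ≈ 2.27335%.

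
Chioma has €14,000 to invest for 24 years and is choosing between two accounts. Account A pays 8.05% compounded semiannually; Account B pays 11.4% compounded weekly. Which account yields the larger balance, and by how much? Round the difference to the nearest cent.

Account A growth factor: (1 + 0.04025)^48 ≈ 6.646771887; balance ≈ 93,054.8064.
Account B growth factor: (1 + 0.114/52)^1248 ≈ 15.3790362436; balance ≈ 215,306.5074.
Account B is larger by 122,251.7010.

Account B, by €122,251.70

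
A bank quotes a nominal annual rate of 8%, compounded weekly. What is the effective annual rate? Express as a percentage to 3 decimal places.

EAR = (1 + 8%/52)^52 − 1 = (1 + 0.00153846)^52 − 1.
(1 + 0.00153846)^52 ≈ 1.08322, so EAR ≈ 8.32205%.

8.322%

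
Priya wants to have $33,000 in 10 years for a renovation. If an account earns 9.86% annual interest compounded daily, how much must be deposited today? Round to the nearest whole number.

$12,313

Periodic rate = 9.86%/365 = 0.000270137; 3650 periods.
P = 33,000/(1 + 0.0986/365)^3650 ≈ 33,000/2.6801341425 ≈ 12,312.8165.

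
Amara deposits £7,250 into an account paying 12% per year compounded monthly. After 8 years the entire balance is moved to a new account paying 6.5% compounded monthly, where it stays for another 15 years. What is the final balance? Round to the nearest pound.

After 8 years at 12%: 7,250 × 2.5992729256 ≈ 18,844.7287.
Then 15 years at 6.5%: 18,844.7287 × 2.6442008195 ≈ 49,829.2471.

£49,829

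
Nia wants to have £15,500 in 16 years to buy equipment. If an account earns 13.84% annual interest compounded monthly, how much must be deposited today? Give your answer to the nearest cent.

Periodic rate = 13.84%/12 = 0.0115333; 192 periods.
P = 15,500/(1 + 0.1384/12)^192 ≈ 15,500/9.0406189199 ≈ 1,714.4844.

£1,714.48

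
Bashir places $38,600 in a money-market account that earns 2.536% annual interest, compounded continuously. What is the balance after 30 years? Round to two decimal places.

A = P·e^(rt) = 38,600·e^(0.02536·30) = 38,600·e^0.7608.
e^0.7608 ≈ 2.1399875259, so A ≈ 82,603.5185.

$82,603.52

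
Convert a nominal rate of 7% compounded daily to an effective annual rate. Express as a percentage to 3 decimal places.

EAR = (1 + 7%/365)^365 − 1 = (1 + 0.000191781)^365 − 1.
(1 + 0.000191781)^365 ≈ 1.072501, so EAR ≈ 7.25010%.

7.250%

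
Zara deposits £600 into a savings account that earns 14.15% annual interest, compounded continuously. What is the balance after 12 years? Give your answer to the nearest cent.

A = P·e^(rt) = 600·e^(0.1415·12) = 600·e^1.698.
e^1.698 ≈ 5.463010438, so A ≈ 3,277.8063.

£3,277.81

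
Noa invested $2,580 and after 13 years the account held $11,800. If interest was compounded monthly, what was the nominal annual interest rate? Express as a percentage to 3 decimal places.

The 156-period growth factor is 11,800/2,580 = 4.57364.
r/12 = 4.57364^(1/156) − 1 ≈ 0.00979322, so r ≈ 12·0.00979322 = 11.75186%.

11.752%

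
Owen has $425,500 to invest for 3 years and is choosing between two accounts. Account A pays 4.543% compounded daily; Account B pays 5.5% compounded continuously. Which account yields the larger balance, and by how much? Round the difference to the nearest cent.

Account A growth factor: (1 + 0.04543/365)^1095 ≈ 1.1460044702; balance ≈ 487,624.9021.
Account B growth factor: e^(0.055·3) = e^0.165 ≈ 1.17939311871; balance ≈ 501,831.7720.
Account B is larger by 14,206.8699.

Account B, by $14,206.87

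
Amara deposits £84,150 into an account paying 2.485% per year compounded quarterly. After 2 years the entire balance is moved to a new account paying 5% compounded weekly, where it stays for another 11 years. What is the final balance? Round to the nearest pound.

£153,221

After 2 years at 2.485%: 84,150 × 1.05079419642 ≈ 88,424.3316.
Then 11 years at 5%: 88,424.3316 × 1.73279505986 ≈ 153,221.2450.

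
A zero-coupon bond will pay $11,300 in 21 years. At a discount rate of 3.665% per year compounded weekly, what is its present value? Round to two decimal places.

Growth factor = (1 + 0.03665/52)^1092 ≈ 2.1584252389.
P = 11,300/2.1584252389 ≈ 5,235.2983.

$5,235.30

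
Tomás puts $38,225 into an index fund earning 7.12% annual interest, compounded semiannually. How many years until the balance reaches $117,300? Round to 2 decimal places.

We need (1 + 0.0356)^(2t) = 3.0687, so 2t = ln 3.0687 / ln 1.0356 ≈ 32.0530.
t ≈ 32.0530/2 = 16.0265 years.

16.03 years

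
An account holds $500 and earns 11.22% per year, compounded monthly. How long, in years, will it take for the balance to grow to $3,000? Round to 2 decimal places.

We need (1 + 0.00935)^(12t) = 6, so 12t = ln 6 / ln 1.00935 ≈ 192.5265.
t ≈ 192.5265/12 = 16.0439 years.

16.04 years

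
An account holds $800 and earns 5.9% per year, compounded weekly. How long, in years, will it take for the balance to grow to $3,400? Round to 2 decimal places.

We need (1 + 0.00113462)^(52t) = 4.25, so 52t = ln 4.25 / ln 1.001135 ≈ 1275.9740.
t ≈ 1275.9740/52 = 24.5380 years.

24.54 years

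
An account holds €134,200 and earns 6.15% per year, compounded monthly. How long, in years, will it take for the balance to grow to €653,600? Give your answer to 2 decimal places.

(1 + 0.005125)^(12t) = 653,600/134,200 = 4.8703.
12t·ln(1 + 0.005125) = ln(4.8703); 12t = 1.5832/0.00511191 ≈ 309.7010.
t ≈ 25.8084 years.

25.81 years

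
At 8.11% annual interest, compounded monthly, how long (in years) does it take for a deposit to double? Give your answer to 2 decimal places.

8.58 years

(1 + 0.00675833)^(12t) = 2.
12t = ln 2 / ln(1 + 0.00675833) ≈ 0.69315/0.0067356 ≈ 102.9080.
t ≈ 8.5757.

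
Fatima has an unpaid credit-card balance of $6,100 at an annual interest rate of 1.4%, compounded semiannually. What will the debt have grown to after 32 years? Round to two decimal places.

Growth factor = (1 + 0.007)^64 ≈ 1.562737794.
A ≈ 6,100 × 1.562737794 ≈ 9,532.7005.

$9,532.70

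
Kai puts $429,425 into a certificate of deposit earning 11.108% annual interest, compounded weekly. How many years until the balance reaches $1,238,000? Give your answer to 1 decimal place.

9.5 years

We need (1 + 0.00213615)^(52t) = 2.8829, so 52t = ln 2.8829 / ln 1.002136 ≈ 496.1889.
t ≈ 496.1889/52 = 9.5421 years.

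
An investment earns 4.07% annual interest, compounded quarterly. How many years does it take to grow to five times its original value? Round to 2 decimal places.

(1 + 0.010175)^(4t) = 5.
4t = ln 5 / ln(1 + 0.010175) ≈ 1.6094/0.0101236 ≈ 158.9791.
t ≈ 39.7448.

39.74 years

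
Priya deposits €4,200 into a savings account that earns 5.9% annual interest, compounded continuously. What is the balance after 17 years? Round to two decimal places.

A = P·e^(rt) = 4,200·e^(0.059·17) = 4,200·e^1.003.
e^1.003 ≈ 2.7264489185, so A ≈ 11,451.0855.

€11,451.09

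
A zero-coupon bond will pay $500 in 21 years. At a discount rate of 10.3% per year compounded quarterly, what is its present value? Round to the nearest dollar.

$59

Periodic rate = 10.3%/4 = 0.02575; 84 periods.
P = 500/(1 + 0.02575)^84 ≈ 500/8.46229486 ≈ 59.0856.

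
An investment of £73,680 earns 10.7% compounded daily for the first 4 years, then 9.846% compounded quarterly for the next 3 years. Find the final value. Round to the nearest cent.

£151,331.36

After 4 years at 10.7%: 73,680 × 1.53408985678 ≈ 113,031.7406.
Then 3 years at 9.846%: 113,031.7406 × 1.3388394911 ≈ 151,331.3581.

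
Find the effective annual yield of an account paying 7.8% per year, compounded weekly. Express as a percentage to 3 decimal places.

8.106%

One year is 52 periods at 0.0015 each: (1 + 0.0015)^52 ≈ 1.081059.
EAR = 1.081059 − 1 ≈ 8.10595%.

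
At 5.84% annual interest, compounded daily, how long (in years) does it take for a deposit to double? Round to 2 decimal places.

(1 + 0.00016)^(365t) = 2.
365t = ln 2 / ln(1 + 0.00016) ≈ 0.69315/0.000159987 ≈ 4332.5164.
t ≈ 11.8699.

11.87 years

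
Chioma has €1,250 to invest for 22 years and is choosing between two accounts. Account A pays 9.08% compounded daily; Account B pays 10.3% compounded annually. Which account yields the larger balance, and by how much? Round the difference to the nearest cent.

Account A growth factor: (1 + 0.0908/365)^8030 ≈ 7.369512611; balance ≈ 9,211.8908.
Account B growth factor: (1 + 0.103)^22 ≈ 8.6429355338; balance ≈ 10,803.6694.
Account B is larger by 1,591.7787.

Account B, by €1,591.78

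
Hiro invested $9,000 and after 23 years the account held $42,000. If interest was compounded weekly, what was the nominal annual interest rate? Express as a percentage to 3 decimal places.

6.702%

(1 + r/52)^1196 = 42,000/9,000 = 4.66667.
1 + r/52 = 4.66667^(1/1196) ≈ 1.001289, so r/52 ≈ 0.00128883.
r ≈ 52·0.00128883 = 6.70190%.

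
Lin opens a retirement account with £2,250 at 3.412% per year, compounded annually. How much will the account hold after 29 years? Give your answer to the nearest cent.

£5,953.05

Annual rate = 3.412% = 0.03412; years = 29.
A = 2,250·(1 + 0.03412)^29 ≈ 2,250·2.645801071 ≈ 5,953.0524.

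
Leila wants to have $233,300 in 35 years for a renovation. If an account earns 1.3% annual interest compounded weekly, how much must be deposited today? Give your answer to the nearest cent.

Growth factor = (1 + 0.00025)^1820 ≈ 1.57608375566.
P = 233,300/1.57608375566 ≈ 148,025.1282.

$148,025.13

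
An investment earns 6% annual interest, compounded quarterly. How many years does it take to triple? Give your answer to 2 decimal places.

(1 + 0.015)^(4t) = 3.
4t = ln 3 / ln(1 + 0.015) ≈ 1.0986/0.0148886 ≈ 73.7888.
t ≈ 18.4472.

18.45 years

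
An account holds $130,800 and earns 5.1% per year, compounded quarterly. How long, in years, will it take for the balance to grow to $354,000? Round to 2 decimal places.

(1 + 0.01275)^(4t) = 354,000/130,800 = 2.7064.
4t·ln(1 + 0.01275) = ln(2.7064); 4t = 0.99563/0.0126694 ≈ 78.5852.
t ≈ 19.6463 years.

19.65 years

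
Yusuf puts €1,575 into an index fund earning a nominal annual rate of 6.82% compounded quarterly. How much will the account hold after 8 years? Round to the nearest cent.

€2,705.42

Periodic rate = 6.82%/4 = 0.01705; periods = 4·8 = 32.
A = 1,575·(1 + 0.01705)^32 ≈ 1,575·1.71772538 ≈ 2,705.4175.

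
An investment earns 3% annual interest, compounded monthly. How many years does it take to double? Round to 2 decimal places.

23.13 years

(1 + 0.0025)^(12t) = 2.
12t = ln 2 / ln(1 + 0.0025) ≈ 0.69315/0.00249688 ≈ 277.6053.
t ≈ 23.1338.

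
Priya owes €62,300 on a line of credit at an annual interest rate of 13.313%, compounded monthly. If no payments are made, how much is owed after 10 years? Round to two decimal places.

€234,142.70

Growth factor = (1 + 0.13313/12)^120 ≈ 3.75830980552.
A ≈ 62,300 × 3.75830980552 ≈ 234,142.7009.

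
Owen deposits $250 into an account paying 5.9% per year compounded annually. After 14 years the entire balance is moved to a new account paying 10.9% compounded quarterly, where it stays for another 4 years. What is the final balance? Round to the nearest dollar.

$858

Phase 1: 250·(1 + 0.059)^14 ≈ 557.8063.
Phase 2: 557.8063·(1 + 0.02725)^16 ≈ 857.6337.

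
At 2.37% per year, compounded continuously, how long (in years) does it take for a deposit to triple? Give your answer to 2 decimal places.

e^(0.0237t) = 3, so 0.0237t = ln 3 ≈ 1.0986.
t ≈ 1.0986/0.0237 ≈ 46.3549.

46.35 years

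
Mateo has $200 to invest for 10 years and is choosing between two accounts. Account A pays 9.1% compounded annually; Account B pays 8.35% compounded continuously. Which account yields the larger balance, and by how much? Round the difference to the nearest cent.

Account A growth factor: (1 + 0.091)^10 ≈ 2.38917249; balance ≈ 477.8345.
Account B growth factor: e^(0.0835·10) = e^0.835 ≈ 2.30481405; balance ≈ 460.9628.
Account A is larger by 16.8717.

Account A, by $16.87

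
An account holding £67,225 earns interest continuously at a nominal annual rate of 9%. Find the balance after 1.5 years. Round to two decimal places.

£76,941.49

A = P·e^(rt) = 67,225·e^(0.09·1.5) = 67,225·e^0.135.
e^0.135 ≈ 1.1445367844, so A ≈ 76,941.4853.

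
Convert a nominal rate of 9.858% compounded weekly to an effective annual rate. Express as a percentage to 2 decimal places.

EAR = (1 + 9.858%/52)^52 − 1 = (1 + 0.00189577)^52 − 1.
(1 + 0.00189577)^52 ≈ 1.1035, so EAR ≈ 10.34997%.

10.35%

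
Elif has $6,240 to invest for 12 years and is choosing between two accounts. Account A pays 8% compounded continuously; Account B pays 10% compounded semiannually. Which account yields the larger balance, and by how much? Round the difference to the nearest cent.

Account B, by $3,827.64

Account A growth factor: e^(0.08·12) = e^0.96 ≈ 2.6116964734; balance ≈ 16,296.9860.
Account B growth factor: (1 + 0.05)^24 ≈ 3.2250999437; balance ≈ 20,124.6236.
Account B is larger by 3,827.6377.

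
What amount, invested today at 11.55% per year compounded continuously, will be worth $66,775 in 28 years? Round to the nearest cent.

P = A·e^(−rt) = 66,775·e^(−3.234).
e^(−3.234) ≈ 0.039399584832, so P ≈ 2,630.9073.

$2,630.91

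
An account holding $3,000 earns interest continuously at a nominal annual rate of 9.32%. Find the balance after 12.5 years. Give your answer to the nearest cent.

A = P·e^(rt) = 3,000·e^(0.0932·12.5) = 3,000·e^1.165.
e^1.165 ≈ 3.205922883, so A ≈ 9,617.7686.

$9,617.77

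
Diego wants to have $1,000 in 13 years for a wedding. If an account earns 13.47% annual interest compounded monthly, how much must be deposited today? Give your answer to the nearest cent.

$175.28

Growth factor = (1 + 0.011225)^156 ≈ 5.70501084.
P = 1,000/5.70501084 ≈ 175.2845.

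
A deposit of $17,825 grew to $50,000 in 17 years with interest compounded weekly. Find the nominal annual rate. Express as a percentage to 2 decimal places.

6.07%

(1 + r/52)^884 = 50,000/17,825 = 2.80505.
1 + r/52 = 2.80505^(1/884) ≈ 1.001167, so r/52 ≈ 0.00116745.
r ≈ 52·0.00116745 = 6.07072%.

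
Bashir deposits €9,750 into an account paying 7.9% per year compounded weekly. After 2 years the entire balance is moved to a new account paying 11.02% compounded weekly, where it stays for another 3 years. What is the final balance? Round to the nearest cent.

After 2 years at 7.9%: 9,750 × 1.1710257829 ≈ 11,417.5014.
Then 3 years at 11.02%: 11,417.5014 × 1.3913161718 ≈ 15,885.3543.

€15,885.35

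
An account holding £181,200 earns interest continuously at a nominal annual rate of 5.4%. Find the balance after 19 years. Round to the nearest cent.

A = P·e^(rt) = 181,200·e^(0.054·19) = 181,200·e^1.026.
e^1.026 ≈ 2.78988395004, so A ≈ 505,526.9717.

£505,526.97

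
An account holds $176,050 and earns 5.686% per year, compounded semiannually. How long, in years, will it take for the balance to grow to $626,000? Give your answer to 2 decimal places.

(1 + 0.02843)^(2t) = 626,000/176,050 = 3.5558.
2t·ln(1 + 0.02843) = ln(3.5558); 2t = 1.2686/0.0280334 ≈ 45.2526.
t ≈ 22.6263 years.

22.63 years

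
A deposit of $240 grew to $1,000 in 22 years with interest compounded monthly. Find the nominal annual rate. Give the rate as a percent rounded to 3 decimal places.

(1 + r/12)^264 = 1,000/240 = 4.16667.
1 + r/12 = 4.16667^(1/264) ≈ 1.00542, so r/12 ≈ 0.00542038.
r ≈ 12·0.00542038 = 6.50446%.

6.504%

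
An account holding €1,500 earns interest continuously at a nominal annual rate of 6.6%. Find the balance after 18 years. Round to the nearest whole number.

€4,921

A = P·e^(rt) = 1,500·e^(0.066·18) = 1,500·e^1.188.
e^1.188 ≈ 3.280513615, so A ≈ 4,920.7704.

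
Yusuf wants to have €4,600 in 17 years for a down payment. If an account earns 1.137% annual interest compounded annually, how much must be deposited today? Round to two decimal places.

€3,795.65

Growth factor = (1 + 0.01137)^17 ≈ 1.211912155.
P = 4,600/1.211912155 ≈ 3,795.6546.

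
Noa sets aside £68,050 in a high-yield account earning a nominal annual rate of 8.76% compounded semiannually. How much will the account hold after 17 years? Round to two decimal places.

£292,291.43

Periodic rate = 8.76%/2 = 0.0438; periods = 2·17 = 34.
A = 68,050·(1 + 0.0438)^34 ≈ 68,050·4.29524504657 ≈ 292,291.4254.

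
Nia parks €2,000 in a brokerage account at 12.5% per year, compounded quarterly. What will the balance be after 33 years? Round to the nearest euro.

Periodic rate = 12.5%/4 = 0.03125; periods = 4·33 = 132.
A = 2,000·(1 + 0.03125)^132 ≈ 2,000·58.0821823096 ≈ 116,164.3646.

€116,164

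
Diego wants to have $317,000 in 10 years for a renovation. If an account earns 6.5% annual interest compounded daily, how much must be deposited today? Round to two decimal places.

$165,498.09

Periodic rate = 6.5%/365 = 0.000178082; 3650 periods.
P = 317,000/(1 + 0.065/365)^3650 ≈ 317,000/1.91542998018 ≈ 165,498.0883.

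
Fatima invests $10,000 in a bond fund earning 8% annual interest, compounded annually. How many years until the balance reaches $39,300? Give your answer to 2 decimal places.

We need (1 + 0.08)^t = 3.93, so t = ln 3.93 / ln 1.08 ≈ 17.7835.

17.78 years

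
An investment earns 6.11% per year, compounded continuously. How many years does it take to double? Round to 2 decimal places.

e^(0.0611t) = 2, so 0.0611t = ln 2 ≈ 0.69315.
t ≈ 0.69315/0.0611 ≈ 11.3445.

11.34 years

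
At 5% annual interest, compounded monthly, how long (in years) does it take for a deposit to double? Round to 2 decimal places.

13.89 years

(1 + 0.00416667)^(12t) = 2.
12t = ln 2 / ln(1 + 0.00416667) ≈ 0.69315/0.00415801 ≈ 166.7017.
t ≈ 13.8918.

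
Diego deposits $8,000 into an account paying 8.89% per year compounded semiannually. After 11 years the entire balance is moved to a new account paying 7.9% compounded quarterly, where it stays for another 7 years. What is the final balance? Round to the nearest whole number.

After 11 years at 8.89%: 8,000 × 2.6033250247 ≈ 20,826.6002.
Then 7 years at 7.9%: 20,826.6002 × 1.7291154515 ≈ 36,011.5962.

$36,012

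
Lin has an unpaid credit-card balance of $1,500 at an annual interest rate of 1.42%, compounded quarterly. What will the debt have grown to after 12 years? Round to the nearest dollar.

$1,778

Growth factor = (1 + 0.00355)^48 ≈ 1.185421318.
A ≈ 1,500 × 1.185421318 ≈ 1,778.1320.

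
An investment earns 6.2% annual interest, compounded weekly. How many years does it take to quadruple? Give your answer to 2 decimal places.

(1 + 0.00119231)^(52t) = 4.
52t = ln 4 / ln(1 + 0.00119231) ≈ 1.3863/0.0011916 ≈ 1163.3915.
t ≈ 22.3729.

22.37 years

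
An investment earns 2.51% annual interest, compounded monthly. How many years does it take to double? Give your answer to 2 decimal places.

27.64 years

(1 + 0.00209167)^(12t) = 2.
12t = ln 2 / ln(1 + 0.00209167) ≈ 0.69315/0.00208948 ≈ 331.7316.
t ≈ 27.6443.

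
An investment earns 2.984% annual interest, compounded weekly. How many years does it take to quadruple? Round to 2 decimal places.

46.47 years

(1 + 0.000573846)^(52t) = 4.
52t = ln 4 / ln(1 + 0.000573846) ≈ 1.3863/0.000573682 ≈ 2416.4875.
t ≈ 46.4709.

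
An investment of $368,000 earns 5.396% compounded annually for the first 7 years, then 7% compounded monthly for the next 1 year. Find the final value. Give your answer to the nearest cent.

Phase 1: 368,000·(1 + 0.05396)^7 ≈ 531,638.8627.
Phase 2: 531,638.8627·(1 + 0.07/12)^12 ≈ 570,071.0791.

$570,071.08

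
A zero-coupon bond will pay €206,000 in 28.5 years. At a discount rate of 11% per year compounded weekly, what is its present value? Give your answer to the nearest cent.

€8,990.67

Growth factor = (1 + 0.11/52)^1482 ≈ 22.9126418348.
P = 206,000/22.9126418348 ≈ 8,990.6699.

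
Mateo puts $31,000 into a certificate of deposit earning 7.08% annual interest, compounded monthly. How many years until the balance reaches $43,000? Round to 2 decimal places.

We need (1 + 0.0059)^(12t) = 1.3871, so 12t = ln 1.3871 / ln 1.0059 ≈ 55.6233.
t ≈ 55.6233/12 = 4.6353 years.

4.64 years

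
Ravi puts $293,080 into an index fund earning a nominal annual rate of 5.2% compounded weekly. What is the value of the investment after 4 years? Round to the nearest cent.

$360,806.45

Growth factor = (1 + 0.001)^208 ≈ 1.23108521533.
A ≈ 293,080 × 1.23108521533 ≈ 360,806.4549.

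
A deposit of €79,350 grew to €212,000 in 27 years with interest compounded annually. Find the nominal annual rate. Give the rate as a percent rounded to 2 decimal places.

(1 + r)^27 = 212,000/79,350 = 2.67171.
1 + r = 2.67171^(1/27) ≈ 1.037067, so r ≈ 0.0370674.
r ≈ 3.70674%.

3.71%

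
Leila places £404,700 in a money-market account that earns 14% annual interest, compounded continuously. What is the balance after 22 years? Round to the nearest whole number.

A = P·e^(rt) = 404,700·e^(0.14·22) = 404,700·e^3.08.
e^3.08 ≈ 21.7584023962, so A ≈ 8,805,625.4497.

£8,805,625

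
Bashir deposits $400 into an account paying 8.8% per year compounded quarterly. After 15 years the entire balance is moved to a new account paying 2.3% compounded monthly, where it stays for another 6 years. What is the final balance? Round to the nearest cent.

Phase 1: 400·(1 + 0.022)^60 ≈ 1,476.0931.
Phase 2: 1,476.0931·(1 + 0.023/12)^72 ≈ 1,694.2949.

$1,694.29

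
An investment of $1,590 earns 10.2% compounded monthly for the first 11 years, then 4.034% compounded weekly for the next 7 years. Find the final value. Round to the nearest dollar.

After 11 years at 10.2%: 1,590 × 3.056462955 ≈ 4,859.7761.
Then 7 years at 4.034%: 4,859.7761 × 1.326137426 ≈ 6,444.7310.

$6,445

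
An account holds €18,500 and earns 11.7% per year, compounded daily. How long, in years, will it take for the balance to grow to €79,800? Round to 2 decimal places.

12.50 years

(1 + 0.000320548)^(365t) = 79,800/18,500 = 4.3135.
365t·ln(1 + 0.000320548) = ln(4.3135); 365t = 1.4618/0.000320497 ≈ 4560.8997.
t ≈ 12.4956 years.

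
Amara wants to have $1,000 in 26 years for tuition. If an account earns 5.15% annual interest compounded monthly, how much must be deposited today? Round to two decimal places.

$262.86

Periodic rate = 5.15%/12 = 0.00429167; 312 periods.
P = 1,000/(1 + 0.0515/12)^312 ≈ 1,000/3.8043111 ≈ 262.8597.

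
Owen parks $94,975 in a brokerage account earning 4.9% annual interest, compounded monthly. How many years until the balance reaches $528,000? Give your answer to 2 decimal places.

35.08 years

(1 + 0.00408333)^(12t) = 528,000/94,975 = 5.5594.
12t·ln(1 + 0.00408333) = ln(5.5594); 12t = 1.7155/0.00407502 ≈ 420.9753.
t ≈ 35.0813 years.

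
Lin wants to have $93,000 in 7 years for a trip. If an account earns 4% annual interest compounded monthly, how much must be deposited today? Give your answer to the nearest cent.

$70,320.62

Periodic rate = 4%/12 = 0.00333333; 84 periods.
P = 93,000/(1 + 0.04/12)^84 ≈ 93,000/1.3225138639 ≈ 70,320.6239.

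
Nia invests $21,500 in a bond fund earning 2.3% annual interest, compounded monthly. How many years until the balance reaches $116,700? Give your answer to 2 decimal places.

We need (1 + 0.00191667)^(12t) = 5.4279, so 12t = ln 5.4279 / ln 1.001917 ≈ 883.3952.
t ≈ 883.3952/12 = 73.6163 years.

73.62 years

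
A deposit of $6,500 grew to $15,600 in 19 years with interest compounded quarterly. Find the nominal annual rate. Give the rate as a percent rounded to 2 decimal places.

4.63%

The 76-period growth factor is 15,600/6,500 = 2.4.
r/4 = 2.4^(1/76) − 1 ≈ 0.0115859, so r ≈ 4·0.0115859 = 4.63437%.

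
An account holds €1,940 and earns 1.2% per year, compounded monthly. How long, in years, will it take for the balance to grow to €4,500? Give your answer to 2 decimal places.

We need (1 + 0.001)^(12t) = 2.3196, so 12t = ln 2.3196 / ln 1.001 ≈ 841.8100.
t ≈ 841.8100/12 = 70.1508 years.

70.15 years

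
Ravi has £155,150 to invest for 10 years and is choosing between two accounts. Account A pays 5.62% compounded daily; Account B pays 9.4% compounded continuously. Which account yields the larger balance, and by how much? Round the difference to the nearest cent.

Account A growth factor: (1 + 0.0562/365)^3650 ≈ 1.75410146164; balance ≈ 272,148.8418.
Account B growth factor: e^(0.094·10) = e^0.94 ≈ 2.55998141833; balance ≈ 397,181.1171.
Account B is larger by 125,032.2753.

Account B, by £125,032.28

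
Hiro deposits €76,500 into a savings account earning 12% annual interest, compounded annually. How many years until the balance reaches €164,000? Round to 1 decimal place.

6.7 years

(1 + 0.12)^t = 164,000/76,500 = 2.1438.
t·ln(1 + 0.12) = ln(2.1438); t = 0.76258/0.113329 ≈ 6.7289.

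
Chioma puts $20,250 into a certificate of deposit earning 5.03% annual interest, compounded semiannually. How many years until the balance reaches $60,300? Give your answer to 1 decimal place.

We need (1 + 0.02515)^(2t) = 2.9778, so 2t = ln 2.9778 / ln 1.02515 ≈ 43.9301.
t ≈ 43.9301/2 = 21.9651 years.

22.0 years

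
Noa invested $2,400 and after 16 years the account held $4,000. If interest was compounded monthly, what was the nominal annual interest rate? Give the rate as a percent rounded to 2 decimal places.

The 192-period growth factor is 4,000/2,400 = 1.66667.
r/12 = 1.66667^(1/192) − 1 ≈ 0.00266409, so r ≈ 12·0.00266409 = 3.19691%.

3.20%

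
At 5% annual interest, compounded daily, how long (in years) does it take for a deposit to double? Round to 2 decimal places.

(1 + 0.000136986)^(365t) = 2.
365t = ln 2 / ln(1 + 0.000136986) ≈ 0.69315/0.000136977 ≈ 5060.3210.
t ≈ 13.8639.

13.86 years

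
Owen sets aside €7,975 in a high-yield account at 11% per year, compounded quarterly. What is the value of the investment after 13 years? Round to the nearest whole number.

€32,688

Growth factor = (1 + 0.0275)^52 ≈ 4.0987854749.
A ≈ 7,975 × 4.0987854749 ≈ 32,687.8142.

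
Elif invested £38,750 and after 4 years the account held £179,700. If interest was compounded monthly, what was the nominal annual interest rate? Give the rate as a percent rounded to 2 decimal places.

The 48-period growth factor is 179,700/38,750 = 4.63742.
r/12 = 4.63742^(1/48) − 1 ≈ 0.0324779, so r ≈ 12·0.0324779 = 38.97346%.

38.97%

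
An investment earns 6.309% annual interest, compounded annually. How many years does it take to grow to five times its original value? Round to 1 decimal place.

26.3 years

(1 + 0.06309)^t = 5.
t = ln 5 / ln(1 + 0.06309) ≈ 1.6094/0.0611798 ≈ 26.3067.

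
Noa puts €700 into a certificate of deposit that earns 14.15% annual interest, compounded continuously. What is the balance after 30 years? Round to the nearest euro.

€48,829

A = P·e^(rt) = 700·e^(0.1415·30) = 700·e^4.245.
e^4.245 ≈ 69.755760144, so A ≈ 48,829.0321.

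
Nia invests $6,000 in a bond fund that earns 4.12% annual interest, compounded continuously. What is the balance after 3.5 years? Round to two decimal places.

$6,930.69

A = P·e^(rt) = 6,000·e^(0.0412·3.5) = 6,000·e^0.1442.
e^0.1442 ≈ 1.155115108, so A ≈ 6,930.6907.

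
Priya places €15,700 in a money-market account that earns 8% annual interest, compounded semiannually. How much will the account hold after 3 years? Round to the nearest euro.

Periodic rate = 8%/2 = 0.04; periods = 2·3 = 6.
A = 15,700·(1 + 0.04)^6 ≈ 15,700·1.2653190185 ≈ 19,865.5086.

€19,866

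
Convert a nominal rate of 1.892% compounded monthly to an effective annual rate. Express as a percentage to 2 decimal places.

EAR = (1 + 1.892%/12)^12 − 1 = (1 + 0.00157667)^12 − 1.
(1 + 0.00157667)^12 ≈ 1.019085, so EAR ≈ 1.90849%.

1.91%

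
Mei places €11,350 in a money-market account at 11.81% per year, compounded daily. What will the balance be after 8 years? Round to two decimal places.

Growth factor = (1 + 0.1181/365)^2920 ≈ 2.571905805.
A ≈ 11,350 × 2.571905805 ≈ 29,191.1309.

€29,191.13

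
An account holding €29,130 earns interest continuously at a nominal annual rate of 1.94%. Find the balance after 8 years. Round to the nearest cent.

A = P·e^(rt) = 29,130·e^(0.0194·8) = 29,130·e^0.1552.
e^0.1552 ≈ 1.1678915161, so A ≈ 34,020.6799.

€34,020.68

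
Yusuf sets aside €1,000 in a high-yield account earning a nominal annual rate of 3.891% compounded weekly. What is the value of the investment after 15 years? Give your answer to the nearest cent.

Growth factor = (1 + 0.03891/52)^780 ≈ 1.792178189.
A ≈ 1,000 × 1.792178189 ≈ 1,792.1782.

€1,792.18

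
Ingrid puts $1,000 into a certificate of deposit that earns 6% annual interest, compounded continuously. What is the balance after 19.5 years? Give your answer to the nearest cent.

A = P·e^(rt) = 1,000·e^(0.06·19.5) = 1,000·e^1.17.
e^1.17 ≈ 3.221992639, so A ≈ 3,221.9926.

$3,221.99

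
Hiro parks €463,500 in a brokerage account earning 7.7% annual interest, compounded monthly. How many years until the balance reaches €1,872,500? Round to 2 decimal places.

(1 + 0.00641667)^(12t) = 1,872,500/463,500 = 4.0399.
12t·ln(1 + 0.00641667) = ln(4.0399); 12t = 1.3962/0.00639617 ≈ 218.2906.
t ≈ 18.1909 years.

18.19 years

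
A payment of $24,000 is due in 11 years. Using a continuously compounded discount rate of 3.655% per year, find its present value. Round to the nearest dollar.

$16,055

P = A·e^(−rt) = 24,000·e^(−0.40205).
e^(−0.40205) ≈ 0.66894729749, so P ≈ 16,054.7351.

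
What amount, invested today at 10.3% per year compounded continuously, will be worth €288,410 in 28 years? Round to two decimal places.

€16,125.20

P = A·e^(−rt) = 288,410·e^(−2.884).
e^(−2.884) ≈ 0.0559106722627, so P ≈ 16,125.1970.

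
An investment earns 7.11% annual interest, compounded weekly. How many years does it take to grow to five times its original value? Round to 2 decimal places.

(1 + 0.00136731)^(52t) = 5.
52t = ln 5 / ln(1 + 0.00136731) ≈ 1.6094/0.00136637 ≈ 1177.8899.
t ≈ 22.6517.

22.65 years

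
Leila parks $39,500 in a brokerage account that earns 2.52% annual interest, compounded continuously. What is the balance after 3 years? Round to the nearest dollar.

A = P·e^(rt) = 39,500·e^(0.0252·3) = 39,500·e^0.0756.
e^0.0756 ≈ 1.0785310754, so A ≈ 42,601.9775.

$42,602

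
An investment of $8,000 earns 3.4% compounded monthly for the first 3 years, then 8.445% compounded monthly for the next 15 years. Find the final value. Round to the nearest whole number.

$31,300

After 3 years at 3.4%: 8,000 × 1.1072237679 ≈ 8,857.7901.
Then 15 years at 8.445%: 8,857.7901 × 3.533586731 ≈ 31,299.7697.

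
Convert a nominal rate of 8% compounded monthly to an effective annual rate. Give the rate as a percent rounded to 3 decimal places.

8.300%

EAR = (1 + 8%/12)^12 − 1 = (1 + 0.00666667)^12 − 1.
(1 + 0.00666667)^12 ≈ 1.083, so EAR ≈ 8.29995%.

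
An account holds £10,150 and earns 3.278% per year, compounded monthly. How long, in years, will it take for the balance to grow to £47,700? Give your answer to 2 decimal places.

(1 + 0.00273167)^(12t) = 47,700/10,150 = 4.6995.
12t·ln(1 + 0.00273167) = ln(4.6995); 12t = 1.5475/0.00272794 ≈ 567.2619.
t ≈ 47.2718 years.

47.27 years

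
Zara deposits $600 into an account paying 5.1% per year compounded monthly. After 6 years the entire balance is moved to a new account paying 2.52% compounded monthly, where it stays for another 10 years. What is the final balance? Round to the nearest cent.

$1,047.35

After 6 years at 5.1%: 600 × 1.357102058 ≈ 814.2612.
Then 10 years at 2.52%: 814.2612 × 1.286256125 ≈ 1,047.3485.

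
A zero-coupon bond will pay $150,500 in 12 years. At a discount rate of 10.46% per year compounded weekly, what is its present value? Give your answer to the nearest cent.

$42,949.45

Periodic rate = 10.46%/52 = 0.00201154; 624 periods.
P = 150,500/(1 + 0.1046/52)^624 ≈ 150,500/3.50411940365 ≈ 42,949.4497.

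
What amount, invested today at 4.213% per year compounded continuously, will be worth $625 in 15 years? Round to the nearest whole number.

$332

P = A·e^(−rt) = 625·e^(−0.63195).
e^(−0.63195) ≈ 0.531554259, so P ≈ 332.2214.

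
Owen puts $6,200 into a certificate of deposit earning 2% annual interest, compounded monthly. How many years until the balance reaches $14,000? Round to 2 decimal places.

(1 + 0.00166667)^(12t) = 14,000/6,200 = 2.2581.
12t·ln(1 + 0.00166667) = ln(2.2581); 12t = 0.81451/0.00166528 ≈ 489.1120.
t ≈ 40.7593 years.

40.76 years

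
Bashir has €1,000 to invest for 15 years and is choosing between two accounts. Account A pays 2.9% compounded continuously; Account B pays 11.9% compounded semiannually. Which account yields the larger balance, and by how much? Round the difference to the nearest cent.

Account B, by €4,117.81

Account A growth factor: e^(0.029·15) = e^0.435 ≈ 1.544963059; balance ≈ 1,544.9631.
Account B growth factor: (1 + 0.0595)^30 ≈ 5.662768811; balance ≈ 5,662.7688.
Account B is larger by 4,117.8058.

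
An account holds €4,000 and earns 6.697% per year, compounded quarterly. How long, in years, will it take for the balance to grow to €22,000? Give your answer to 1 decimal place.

We need (1 + 0.0167425)^(4t) = 5.5, so 4t = ln 5.5 / ln 1.016743 ≈ 102.6716.
t ≈ 102.6716/4 = 25.6679 years.

25.7 years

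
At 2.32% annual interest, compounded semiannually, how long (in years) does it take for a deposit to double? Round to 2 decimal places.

(1 + 0.0116)^(2t) = 2.
2t = ln 2 / ln(1 + 0.0116) ≈ 0.69315/0.0115332 ≈ 60.1000.
t ≈ 30.0500.

30.05 years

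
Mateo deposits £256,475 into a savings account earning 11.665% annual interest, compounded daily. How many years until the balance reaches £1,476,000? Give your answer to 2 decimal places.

15.01 years

We need (1 + 0.000319589)^(365t) = 5.7549, so 365t = ln 5.7549 / ln 1.00032 ≈ 5476.8444.
t ≈ 5476.8444/365 = 15.0051 years.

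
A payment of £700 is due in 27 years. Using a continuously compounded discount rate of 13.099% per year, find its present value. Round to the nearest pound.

£20

P = A·e^(−rt) = 700·e^(−3.53673).
e^(−3.53673) ≈ 0.0291083559, so P ≈ 20.3758.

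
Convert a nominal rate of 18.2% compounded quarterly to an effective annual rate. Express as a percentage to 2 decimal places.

EAR = (1 + 18.2%/4)^4 − 1 = (1 + 0.0455)^4 − 1.
(1 + 0.0455)^4 ≈ 1.194803, so EAR ≈ 19.48026%.

19.48%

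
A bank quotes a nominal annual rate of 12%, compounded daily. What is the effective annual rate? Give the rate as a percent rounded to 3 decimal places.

EAR = (1 + 12%/365)^365 − 1 = (1 + 0.000328767)^365 − 1.
(1 + 0.000328767)^365 ≈ 1.127475, so EAR ≈ 12.74746%.

12.747%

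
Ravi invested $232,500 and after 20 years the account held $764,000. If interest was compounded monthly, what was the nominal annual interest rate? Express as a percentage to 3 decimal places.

The 240-period growth factor is 764,000/232,500 = 3.28602.
r/12 = 3.28602^(1/240) − 1 ≈ 0.0049693, so r ≈ 12·0.0049693 = 5.96316%.

5.963%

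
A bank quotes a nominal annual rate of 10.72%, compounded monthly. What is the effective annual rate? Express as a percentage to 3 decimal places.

One year is 12 periods at 0.00893333 each: (1 + 0.00893333)^12 ≈ 1.112627.
EAR = 1.112627 − 1 ≈ 11.26271%.

11.263%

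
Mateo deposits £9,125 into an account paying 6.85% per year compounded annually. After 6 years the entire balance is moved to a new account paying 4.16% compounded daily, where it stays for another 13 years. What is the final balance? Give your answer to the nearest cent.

Phase 1: 9,125·(1 + 0.0685)^6 ≈ 13,579.3828.
Phase 2: 13,579.3828·(1 + 0.0416/365)^4745 ≈ 23,320.2448.

£23,320.24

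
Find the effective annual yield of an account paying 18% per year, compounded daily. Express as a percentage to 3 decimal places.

EAR = (1 + 18%/365)^365 − 1 = (1 + 0.000493151)^365 − 1.
(1 + 0.000493151)^365 ≈ 1.197164, so EAR ≈ 19.71642%.

19.716%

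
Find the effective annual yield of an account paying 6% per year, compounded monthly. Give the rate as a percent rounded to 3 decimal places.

EAR = (1 + 6%/12)^12 − 1 = (1 + 0.005)^12 − 1.
(1 + 0.005)^12 ≈ 1.061678, so EAR ≈ 6.16778%.

6.168%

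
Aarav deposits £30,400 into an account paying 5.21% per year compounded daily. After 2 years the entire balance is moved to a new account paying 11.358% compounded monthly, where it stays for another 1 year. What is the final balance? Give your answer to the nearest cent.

Phase 1: 30,400·(1 + 0.0521/365)^730 ≈ 33,738.3500.
Phase 2: 33,738.3500·(1 + 0.009465)^12 ≈ 37,776.2660.

£37,776.27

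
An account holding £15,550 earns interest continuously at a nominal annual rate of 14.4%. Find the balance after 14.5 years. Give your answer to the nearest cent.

£125,469.24

A = P·e^(rt) = 15,550·e^(0.144·14.5) = 15,550·e^2.088.
e^2.088 ≈ 8.06876149303, so A ≈ 125,469.2412.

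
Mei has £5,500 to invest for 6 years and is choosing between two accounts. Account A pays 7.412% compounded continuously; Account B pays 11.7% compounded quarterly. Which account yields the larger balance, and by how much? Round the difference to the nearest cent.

Account A growth factor: e^(0.07412·6) = e^0.44472 ≈ 1.56005332; balance ≈ 8,580.2933.
Account B growth factor: (1 + 0.02925)^24 ≈ 1.9975654419; balance ≈ 10,986.6099.
Account B is larger by 2,406.3167.

Account B, by £2,406.32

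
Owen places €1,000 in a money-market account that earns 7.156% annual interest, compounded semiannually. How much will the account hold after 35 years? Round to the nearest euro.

Growth factor = (1 + 0.03578)^70 ≈ 11.714573034.
A ≈ 1,000 × 11.714573034 ≈ 11,714.5730.

€11,715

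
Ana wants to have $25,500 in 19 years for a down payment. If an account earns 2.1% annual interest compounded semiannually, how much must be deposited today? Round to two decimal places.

$17,145.89

Periodic rate = 2.1%/2 = 0.0105; 38 periods.
P = 25,500/(1 + 0.0105)^38 ≈ 25,500/1.487236647 ≈ 17,145.8927.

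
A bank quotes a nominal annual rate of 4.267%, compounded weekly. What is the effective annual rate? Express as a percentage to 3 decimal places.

4.358%

One year is 52 periods at 0.000820577 each: (1 + 0.000820577)^52 ≈ 1.043575.
EAR = 1.043575 − 1 ≈ 4.35752%.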